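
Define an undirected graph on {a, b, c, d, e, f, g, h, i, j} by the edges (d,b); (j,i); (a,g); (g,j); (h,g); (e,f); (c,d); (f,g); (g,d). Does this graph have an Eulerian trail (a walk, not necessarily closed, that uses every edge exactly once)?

Degrees: a:1, b:1, c:1, d:3, e:1, f:2, g:5, h:1, i:1, j:2
Odd-degree vertices: a, b, c, d, e, g, h, i (8 total).
With 8 odd-degree vertices (more than two), no single trail can use every edge.

No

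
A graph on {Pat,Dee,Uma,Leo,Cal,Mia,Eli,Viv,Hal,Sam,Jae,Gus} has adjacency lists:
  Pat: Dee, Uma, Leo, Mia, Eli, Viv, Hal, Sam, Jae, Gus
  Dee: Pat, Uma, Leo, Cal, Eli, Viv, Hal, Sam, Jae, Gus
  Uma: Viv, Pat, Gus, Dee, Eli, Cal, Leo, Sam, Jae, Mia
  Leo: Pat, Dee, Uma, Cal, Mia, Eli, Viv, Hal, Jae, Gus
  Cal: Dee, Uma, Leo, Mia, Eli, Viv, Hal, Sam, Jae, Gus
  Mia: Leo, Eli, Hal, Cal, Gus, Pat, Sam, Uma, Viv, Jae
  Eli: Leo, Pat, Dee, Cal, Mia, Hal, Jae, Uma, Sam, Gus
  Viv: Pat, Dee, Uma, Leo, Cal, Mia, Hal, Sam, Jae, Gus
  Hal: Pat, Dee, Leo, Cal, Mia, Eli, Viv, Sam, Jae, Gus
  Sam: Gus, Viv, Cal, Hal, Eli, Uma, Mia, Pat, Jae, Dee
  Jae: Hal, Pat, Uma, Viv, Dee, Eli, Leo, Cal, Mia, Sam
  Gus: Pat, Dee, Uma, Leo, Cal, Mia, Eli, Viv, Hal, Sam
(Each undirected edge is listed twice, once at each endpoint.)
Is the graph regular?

Degrees: Pat:10, Dee:10, Uma:10, Leo:10, Cal:10, Mia:10, Eli:10, Viv:10, Hal:10, Sam:10, Jae:10, Gus:10
Every vertex has degree 10, so the graph is 10-regular.

Yes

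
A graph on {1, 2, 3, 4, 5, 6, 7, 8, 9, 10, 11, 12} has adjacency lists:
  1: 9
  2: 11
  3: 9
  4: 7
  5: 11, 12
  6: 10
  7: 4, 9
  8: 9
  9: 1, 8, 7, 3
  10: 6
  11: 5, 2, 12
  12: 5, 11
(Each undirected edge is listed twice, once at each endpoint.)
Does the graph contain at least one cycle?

The graph has 12 vertices, 10 edges, and 3 connected components.
Since 10 > 12 - 3, a cycle must exist; for instance 11-5-12-11.

Yes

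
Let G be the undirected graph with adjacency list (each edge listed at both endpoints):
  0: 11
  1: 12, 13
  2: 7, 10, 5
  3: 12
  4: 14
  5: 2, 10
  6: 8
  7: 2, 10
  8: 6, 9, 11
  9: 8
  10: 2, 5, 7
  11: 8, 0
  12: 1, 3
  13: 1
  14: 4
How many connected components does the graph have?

4

Component: {4, 14}
Component: {1, 3, 12, 13}
Component: {2, 5, 7, 10}
Component: {0, 6, 8, 9, 11}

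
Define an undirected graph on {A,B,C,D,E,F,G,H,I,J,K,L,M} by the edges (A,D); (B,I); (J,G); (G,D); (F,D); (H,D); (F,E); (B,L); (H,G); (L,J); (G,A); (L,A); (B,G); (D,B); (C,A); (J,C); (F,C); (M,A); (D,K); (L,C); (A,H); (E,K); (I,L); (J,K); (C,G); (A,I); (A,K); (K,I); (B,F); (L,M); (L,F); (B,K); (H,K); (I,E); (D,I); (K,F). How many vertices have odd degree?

Degrees: A:8, B:6, C:5, D:7, E:3, F:6, G:6, H:4, I:6, J:4, K:8, L:7, M:2
Odd-degree vertices: C, D, E, L.

4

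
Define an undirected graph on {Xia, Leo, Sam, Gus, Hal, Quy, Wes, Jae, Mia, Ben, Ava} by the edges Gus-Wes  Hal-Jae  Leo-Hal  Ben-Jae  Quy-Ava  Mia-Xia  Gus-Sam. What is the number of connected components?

Component: {Xia, Mia}
Component: {Quy, Ava}
Component: {Sam, Gus, Wes}
Component: {Leo, Hal, Jae, Ben}

4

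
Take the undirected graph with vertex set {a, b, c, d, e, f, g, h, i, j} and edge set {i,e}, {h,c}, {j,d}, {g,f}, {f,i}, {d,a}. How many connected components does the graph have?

4

Component: {b}
Component: {c, h}
Component: {a, d, j}
Component: {e, f, g, i}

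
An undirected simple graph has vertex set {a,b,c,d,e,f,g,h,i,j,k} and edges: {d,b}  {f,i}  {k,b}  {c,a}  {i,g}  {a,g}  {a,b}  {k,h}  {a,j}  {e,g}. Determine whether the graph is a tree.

The graph has 11 vertices and 10 edges.
Connected and |E| = |V| - 1, which characterizes a tree.

Yes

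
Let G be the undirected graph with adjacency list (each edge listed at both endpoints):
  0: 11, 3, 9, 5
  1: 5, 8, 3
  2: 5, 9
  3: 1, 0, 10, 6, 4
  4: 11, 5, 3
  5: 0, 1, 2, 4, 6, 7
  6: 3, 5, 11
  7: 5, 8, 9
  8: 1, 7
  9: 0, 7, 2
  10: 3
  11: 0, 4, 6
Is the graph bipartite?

Yes

Partition the vertices as {3, 5, 8, 9, 11} vs {0, 1, 2, 4, 6, 7, 10}. Each listed edge has one endpoint in each part, so the graph is bipartite.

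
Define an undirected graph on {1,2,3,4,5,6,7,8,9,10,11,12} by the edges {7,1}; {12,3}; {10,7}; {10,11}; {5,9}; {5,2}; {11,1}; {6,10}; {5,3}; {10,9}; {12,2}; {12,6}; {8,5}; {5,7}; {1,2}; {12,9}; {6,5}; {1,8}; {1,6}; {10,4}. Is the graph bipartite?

Yes

A valid 2-coloring puts {2, 3, 4, 6, 7, 8, 9, 11} on one side and {1, 5, 10, 12} on the other; every edge crosses between the two sides.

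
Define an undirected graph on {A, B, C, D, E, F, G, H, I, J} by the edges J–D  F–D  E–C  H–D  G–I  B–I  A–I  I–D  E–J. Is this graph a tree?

The graph has 10 vertices and 9 edges.
It is connected with exactly 9 edges, hence acyclic — it is a tree.

Yes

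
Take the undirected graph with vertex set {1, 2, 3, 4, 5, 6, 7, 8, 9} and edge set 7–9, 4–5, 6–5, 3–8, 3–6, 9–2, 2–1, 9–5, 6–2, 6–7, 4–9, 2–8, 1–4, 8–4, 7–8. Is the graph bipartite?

5-4-9-5 is an odd cycle (length 3), and a bipartite graph can contain only even cycles.

No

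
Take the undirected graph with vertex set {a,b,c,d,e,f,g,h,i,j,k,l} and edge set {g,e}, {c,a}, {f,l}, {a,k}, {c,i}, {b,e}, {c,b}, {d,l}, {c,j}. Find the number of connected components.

3

Component: {h}
Component: {d, f, l}
Component: {a, b, c, e, g, i, j, k}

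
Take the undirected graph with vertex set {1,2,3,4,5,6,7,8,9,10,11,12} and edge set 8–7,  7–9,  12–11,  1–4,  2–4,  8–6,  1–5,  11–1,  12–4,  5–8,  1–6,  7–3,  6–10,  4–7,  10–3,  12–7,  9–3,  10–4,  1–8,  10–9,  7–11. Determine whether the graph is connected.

A breadth-first search from 1 visits 1, 4, 11, 5, 6, 8, 7, 2, 10, 12, 3, 9 — all 12 vertices — so the graph is connected.

Yes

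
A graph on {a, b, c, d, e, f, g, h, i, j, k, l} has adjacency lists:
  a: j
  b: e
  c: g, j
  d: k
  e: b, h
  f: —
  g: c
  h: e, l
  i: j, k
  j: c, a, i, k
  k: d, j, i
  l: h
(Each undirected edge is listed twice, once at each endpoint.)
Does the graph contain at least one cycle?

Yes

The graph has 12 vertices, 10 edges, and 3 connected components.
Since 10 > 12 - 3, a cycle must exist; for instance j-k-i-j.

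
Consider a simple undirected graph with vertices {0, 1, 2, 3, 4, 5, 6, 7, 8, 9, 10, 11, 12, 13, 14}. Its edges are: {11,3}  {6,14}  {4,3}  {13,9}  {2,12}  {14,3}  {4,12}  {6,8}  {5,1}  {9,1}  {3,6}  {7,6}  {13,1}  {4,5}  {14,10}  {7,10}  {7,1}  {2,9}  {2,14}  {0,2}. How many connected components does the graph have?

Component: {0, 1, 2, 3, 4, 5, 6, 7, 8, 9, 10, 11, 12, 13, 14}

1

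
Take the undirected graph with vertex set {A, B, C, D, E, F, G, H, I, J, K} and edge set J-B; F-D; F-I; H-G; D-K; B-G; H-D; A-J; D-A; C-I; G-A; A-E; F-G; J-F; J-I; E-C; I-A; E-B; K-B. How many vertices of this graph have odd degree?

Degrees: A:5, B:4, C:2, D:4, E:3, F:4, G:4, H:2, I:4, J:4, K:2
Odd-degree vertices: A, E.

2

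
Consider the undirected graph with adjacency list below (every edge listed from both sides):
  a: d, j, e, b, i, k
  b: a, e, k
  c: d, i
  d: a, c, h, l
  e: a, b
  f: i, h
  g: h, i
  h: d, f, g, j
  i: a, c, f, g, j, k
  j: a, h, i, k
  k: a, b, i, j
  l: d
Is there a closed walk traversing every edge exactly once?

Degrees: a:6, b:3, c:2, d:4, e:2, f:2, g:2, h:4, i:6, j:4, k:4, l:1
b, l have odd degree; an Eulerian circuit needs every degree to be even, so none exists.

No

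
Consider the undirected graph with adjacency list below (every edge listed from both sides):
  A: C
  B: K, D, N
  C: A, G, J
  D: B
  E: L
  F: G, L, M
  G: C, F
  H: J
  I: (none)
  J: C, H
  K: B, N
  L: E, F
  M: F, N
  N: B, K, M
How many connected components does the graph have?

Component: {I}
Component: {A, B, C, D, E, F, G, H, J, K, L, M, N}

2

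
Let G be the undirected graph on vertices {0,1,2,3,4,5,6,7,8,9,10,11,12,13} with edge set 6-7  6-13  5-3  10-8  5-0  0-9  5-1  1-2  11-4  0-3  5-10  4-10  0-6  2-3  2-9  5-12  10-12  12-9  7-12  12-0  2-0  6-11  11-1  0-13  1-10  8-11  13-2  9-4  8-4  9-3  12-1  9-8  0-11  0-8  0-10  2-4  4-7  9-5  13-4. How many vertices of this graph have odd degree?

6

Degrees: 0:10, 1:5, 2:6, 3:4, 4:7, 5:6, 6:4, 7:3, 8:5, 9:7, 10:6, 11:5, 12:6, 13:4
Odd-degree vertices: 1, 4, 7, 8, 9, 11.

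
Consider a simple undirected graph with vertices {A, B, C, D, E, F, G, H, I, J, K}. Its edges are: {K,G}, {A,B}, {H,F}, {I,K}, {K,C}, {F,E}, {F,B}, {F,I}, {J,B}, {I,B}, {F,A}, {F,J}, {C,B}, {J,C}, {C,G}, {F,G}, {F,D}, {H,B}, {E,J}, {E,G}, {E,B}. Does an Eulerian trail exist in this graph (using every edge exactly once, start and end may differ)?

No

Degrees: A:2, B:7, C:4, D:1, E:4, F:8, G:4, H:2, I:3, J:4, K:3
Odd-degree vertices: B, D, I, K (4 total).
With 4 odd-degree vertices (more than two), no single trail can use every edge.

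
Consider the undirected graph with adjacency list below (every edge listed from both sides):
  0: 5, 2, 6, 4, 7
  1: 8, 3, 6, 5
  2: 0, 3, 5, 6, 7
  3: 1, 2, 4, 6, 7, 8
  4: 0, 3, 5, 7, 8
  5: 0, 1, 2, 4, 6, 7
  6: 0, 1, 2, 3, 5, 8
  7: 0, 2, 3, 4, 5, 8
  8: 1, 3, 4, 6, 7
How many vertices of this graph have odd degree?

4

Degrees: 0:5, 1:4, 2:5, 3:6, 4:5, 5:6, 6:6, 7:6, 8:5
Odd-degree vertices: 0, 2, 4, 8.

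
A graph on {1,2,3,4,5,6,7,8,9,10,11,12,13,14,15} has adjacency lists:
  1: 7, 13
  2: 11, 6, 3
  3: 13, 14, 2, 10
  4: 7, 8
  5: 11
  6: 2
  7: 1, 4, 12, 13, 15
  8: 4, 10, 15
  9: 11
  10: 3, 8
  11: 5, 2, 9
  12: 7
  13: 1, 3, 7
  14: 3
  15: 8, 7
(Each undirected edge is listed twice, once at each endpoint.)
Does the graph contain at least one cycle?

Yes

The graph has 15 vertices, 17 edges, and 1 connected component.
One cycle is 7-13-3-10-8-15-7.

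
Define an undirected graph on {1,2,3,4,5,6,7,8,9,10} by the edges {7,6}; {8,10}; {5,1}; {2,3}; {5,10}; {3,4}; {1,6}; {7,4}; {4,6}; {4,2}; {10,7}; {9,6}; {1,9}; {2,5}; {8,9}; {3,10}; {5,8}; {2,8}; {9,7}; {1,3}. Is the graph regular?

Degrees: 1:4, 2:4, 3:4, 4:4, 5:4, 6:4, 7:4, 8:4, 9:4, 10:4
Every vertex has degree 4, so the graph is 4-regular.

Yes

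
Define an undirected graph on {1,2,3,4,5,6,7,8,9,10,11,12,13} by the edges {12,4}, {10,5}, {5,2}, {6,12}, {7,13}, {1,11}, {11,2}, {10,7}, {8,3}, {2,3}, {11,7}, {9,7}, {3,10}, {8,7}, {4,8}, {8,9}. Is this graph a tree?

No

The graph has 13 vertices and 16 edges.
A tree on 13 vertices has exactly 12 edges; this graph has 16, so it contains a cycle and is not a tree.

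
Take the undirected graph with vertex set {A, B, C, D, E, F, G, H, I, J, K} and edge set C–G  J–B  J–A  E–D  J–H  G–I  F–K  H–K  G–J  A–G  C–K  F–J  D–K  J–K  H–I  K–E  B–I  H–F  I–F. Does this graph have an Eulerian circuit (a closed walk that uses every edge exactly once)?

Degrees: A:2, B:2, C:2, D:2, E:2, F:4, G:4, H:4, I:4, J:6, K:6
All degrees are even and the non-isolated vertices are connected — an Eulerian circuit exists.

Yes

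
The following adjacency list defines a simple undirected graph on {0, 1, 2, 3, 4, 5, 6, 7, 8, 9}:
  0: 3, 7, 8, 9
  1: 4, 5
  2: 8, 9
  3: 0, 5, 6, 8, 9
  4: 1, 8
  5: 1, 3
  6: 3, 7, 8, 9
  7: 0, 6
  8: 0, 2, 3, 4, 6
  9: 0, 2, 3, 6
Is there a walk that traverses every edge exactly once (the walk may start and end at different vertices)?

Degrees: 0:4, 1:2, 2:2, 3:5, 4:2, 5:2, 6:4, 7:2, 8:5, 9:4
Odd-degree vertices: 3, 8 (2 total).
The non-isolated vertices are connected and exactly 2 have odd degree, so an Eulerian trail exists (from 3 to 8).

Yes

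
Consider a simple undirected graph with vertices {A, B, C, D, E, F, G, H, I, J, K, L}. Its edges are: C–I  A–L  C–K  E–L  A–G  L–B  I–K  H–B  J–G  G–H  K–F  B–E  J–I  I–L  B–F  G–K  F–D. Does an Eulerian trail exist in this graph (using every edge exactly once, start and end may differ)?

Degrees: A:2, B:4, C:2, D:1, E:2, F:3, G:4, H:2, I:4, J:2, K:4, L:4
Odd-degree vertices: D, F (2 total).
With 2 odd-degree vertices and all edges in one connected piece, an Eulerian trail exists (from D to F).

Yes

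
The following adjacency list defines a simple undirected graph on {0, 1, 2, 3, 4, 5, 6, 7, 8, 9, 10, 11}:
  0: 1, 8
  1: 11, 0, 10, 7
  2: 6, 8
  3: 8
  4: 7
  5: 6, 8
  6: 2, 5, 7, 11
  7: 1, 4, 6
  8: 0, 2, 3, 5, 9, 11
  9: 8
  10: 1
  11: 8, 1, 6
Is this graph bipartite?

Yes

A valid 2-coloring puts {1, 4, 6, 8} on one side and {0, 2, 3, 5, 7, 9, 10, 11} on the other; every edge crosses between the two sides.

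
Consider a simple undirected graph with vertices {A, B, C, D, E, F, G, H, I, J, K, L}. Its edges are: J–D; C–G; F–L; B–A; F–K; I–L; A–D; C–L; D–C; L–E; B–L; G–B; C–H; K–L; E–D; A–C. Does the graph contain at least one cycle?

Yes

|V| = 12, |E| = 16, number of components = 1.
Since 16 > 12 - 1, a cycle must exist; for instance A-B-L-C-D-A.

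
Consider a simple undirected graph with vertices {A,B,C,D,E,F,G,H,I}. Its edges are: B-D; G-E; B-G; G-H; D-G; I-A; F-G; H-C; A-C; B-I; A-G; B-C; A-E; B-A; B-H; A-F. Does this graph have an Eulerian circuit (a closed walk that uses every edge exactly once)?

Degrees: A:6, B:6, C:3, D:2, E:2, F:2, G:6, H:3, I:2
C, H have odd degree; an Eulerian circuit needs every degree to be even, so none exists.

No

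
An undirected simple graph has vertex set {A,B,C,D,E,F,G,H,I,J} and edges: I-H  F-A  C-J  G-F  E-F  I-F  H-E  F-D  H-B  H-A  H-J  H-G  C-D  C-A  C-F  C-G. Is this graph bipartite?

No

D-F-C-D is an odd cycle (length 3), and a bipartite graph can contain only even cycles.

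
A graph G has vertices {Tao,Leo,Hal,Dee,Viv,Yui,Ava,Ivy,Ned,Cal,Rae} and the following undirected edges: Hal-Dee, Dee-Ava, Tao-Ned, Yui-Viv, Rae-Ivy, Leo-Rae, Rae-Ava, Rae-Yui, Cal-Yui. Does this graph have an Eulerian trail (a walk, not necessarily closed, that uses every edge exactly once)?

Degrees: Tao:1, Leo:1, Hal:1, Dee:2, Viv:1, Yui:3, Ava:2, Ivy:1, Ned:1, Cal:1, Rae:4
Odd-degree vertices: Tao, Leo, Hal, Viv, Yui, Ivy, Ned, Cal (8 total).
An Eulerian trail requires 0 or 2 odd-degree vertices; here there are 8.

No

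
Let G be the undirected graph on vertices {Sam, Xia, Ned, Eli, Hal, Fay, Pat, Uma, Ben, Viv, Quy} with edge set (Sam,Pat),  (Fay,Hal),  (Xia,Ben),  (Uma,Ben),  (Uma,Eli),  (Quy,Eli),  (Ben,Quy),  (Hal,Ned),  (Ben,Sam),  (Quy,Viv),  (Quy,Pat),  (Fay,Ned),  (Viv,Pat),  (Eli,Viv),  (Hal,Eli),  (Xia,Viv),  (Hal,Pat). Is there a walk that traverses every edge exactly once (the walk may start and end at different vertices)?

Yes

Degrees: Sam:2, Xia:2, Ned:2, Eli:4, Hal:4, Fay:2, Pat:4, Uma:2, Ben:4, Viv:4, Quy:4
Odd-degree vertices: none (0 total).
With 0 odd-degree vertices and all edges in one connected piece, an Eulerian trail exists.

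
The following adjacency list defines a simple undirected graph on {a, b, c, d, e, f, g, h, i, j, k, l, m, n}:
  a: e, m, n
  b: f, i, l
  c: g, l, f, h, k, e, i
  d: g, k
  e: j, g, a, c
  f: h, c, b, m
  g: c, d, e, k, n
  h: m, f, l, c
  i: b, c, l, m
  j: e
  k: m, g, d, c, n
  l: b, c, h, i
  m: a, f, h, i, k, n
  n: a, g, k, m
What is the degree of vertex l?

Neighbors of l: b, c, h, i.

4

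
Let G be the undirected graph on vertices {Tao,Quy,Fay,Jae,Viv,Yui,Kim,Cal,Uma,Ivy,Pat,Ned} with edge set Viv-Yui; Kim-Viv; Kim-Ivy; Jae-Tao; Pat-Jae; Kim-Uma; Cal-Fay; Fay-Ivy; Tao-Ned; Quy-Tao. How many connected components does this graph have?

2

Component: {Tao, Quy, Jae, Pat, Ned}
Component: {Fay, Viv, Yui, Kim, Cal, Uma, Ivy}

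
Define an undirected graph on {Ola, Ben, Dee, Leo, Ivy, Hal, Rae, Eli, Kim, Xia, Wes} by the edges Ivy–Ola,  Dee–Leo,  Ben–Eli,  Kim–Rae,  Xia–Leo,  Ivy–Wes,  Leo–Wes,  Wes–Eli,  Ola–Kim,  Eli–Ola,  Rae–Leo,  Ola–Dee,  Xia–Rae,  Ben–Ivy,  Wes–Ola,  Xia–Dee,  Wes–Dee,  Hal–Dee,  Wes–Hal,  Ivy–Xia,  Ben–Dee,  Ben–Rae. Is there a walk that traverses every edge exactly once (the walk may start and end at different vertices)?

Yes

Degrees: Ola:5, Ben:4, Dee:6, Leo:4, Ivy:4, Hal:2, Rae:4, Eli:3, Kim:2, Xia:4, Wes:6
Odd-degree vertices: Ola, Eli (2 total).
With 2 odd-degree vertices and all edges in one connected piece, an Eulerian trail exists (from Ola to Eli).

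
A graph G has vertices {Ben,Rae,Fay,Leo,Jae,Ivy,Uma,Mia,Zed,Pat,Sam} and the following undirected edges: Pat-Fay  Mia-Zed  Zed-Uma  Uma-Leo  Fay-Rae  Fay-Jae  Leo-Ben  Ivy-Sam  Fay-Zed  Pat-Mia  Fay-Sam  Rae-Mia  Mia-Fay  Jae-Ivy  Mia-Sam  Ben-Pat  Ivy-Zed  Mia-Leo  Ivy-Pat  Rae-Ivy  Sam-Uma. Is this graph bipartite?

No

The cycle Mia-Fay-Sam-Mia has length 3, which is odd, so the graph is not bipartite.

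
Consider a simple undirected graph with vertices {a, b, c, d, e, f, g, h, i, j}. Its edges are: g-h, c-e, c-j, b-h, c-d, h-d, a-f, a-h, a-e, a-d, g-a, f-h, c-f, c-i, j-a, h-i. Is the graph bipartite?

No

a-h-d-a is an odd cycle (length 3), and a bipartite graph can contain only even cycles.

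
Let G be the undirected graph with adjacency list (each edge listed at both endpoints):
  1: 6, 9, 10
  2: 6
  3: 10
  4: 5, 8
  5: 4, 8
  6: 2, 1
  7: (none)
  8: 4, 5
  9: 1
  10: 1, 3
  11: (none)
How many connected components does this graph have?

Component: {7}
Component: {11}
Component: {4, 5, 8}
Component: {1, 2, 3, 6, 9, 10}

4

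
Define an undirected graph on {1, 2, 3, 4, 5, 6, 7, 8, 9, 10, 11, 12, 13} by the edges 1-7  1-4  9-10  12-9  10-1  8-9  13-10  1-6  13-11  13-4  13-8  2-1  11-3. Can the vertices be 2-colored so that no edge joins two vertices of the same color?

Partition the vertices as {2, 4, 5, 6, 7, 8, 10, 11, 12} vs {1, 3, 9, 13}. Each listed edge has one endpoint in each part, so the graph is bipartite.

Yes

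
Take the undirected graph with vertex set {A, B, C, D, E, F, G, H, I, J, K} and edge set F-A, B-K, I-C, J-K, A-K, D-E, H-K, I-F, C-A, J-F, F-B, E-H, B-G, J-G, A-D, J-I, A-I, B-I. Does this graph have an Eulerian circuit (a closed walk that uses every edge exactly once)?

Degrees: A:5, B:4, C:2, D:2, E:2, F:4, G:2, H:2, I:5, J:4, K:4
A, I have odd degree; an Eulerian circuit needs every degree to be even, so none exists.

No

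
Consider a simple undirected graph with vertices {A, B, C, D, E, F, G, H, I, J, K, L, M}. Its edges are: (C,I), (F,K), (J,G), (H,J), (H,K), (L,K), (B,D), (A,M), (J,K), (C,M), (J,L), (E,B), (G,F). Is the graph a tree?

|V| = 13, |E| = 13.
It splits into 3 components, so it cannot be a tree.

No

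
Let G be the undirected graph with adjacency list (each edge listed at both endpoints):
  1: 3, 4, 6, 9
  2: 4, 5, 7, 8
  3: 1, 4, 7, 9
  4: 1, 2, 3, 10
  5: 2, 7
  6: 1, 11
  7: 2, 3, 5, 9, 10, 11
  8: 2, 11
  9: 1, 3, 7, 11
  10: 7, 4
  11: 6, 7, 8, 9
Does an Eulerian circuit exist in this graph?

Degrees: 1:4, 2:4, 3:4, 4:4, 5:2, 6:2, 7:6, 8:2, 9:4, 10:2, 11:4
All degrees are even and the non-isolated vertices are connected — an Eulerian circuit exists.

Yes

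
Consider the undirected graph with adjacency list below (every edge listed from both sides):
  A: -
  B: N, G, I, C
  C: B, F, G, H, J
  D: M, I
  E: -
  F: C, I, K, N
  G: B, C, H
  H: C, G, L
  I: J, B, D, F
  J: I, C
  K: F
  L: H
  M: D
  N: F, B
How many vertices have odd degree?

6

Degrees: A:0, B:4, C:5, D:2, E:0, F:4, G:3, H:3, I:4, J:2, K:1, L:1, M:1, N:2
Odd-degree vertices: C, G, H, K, L, M.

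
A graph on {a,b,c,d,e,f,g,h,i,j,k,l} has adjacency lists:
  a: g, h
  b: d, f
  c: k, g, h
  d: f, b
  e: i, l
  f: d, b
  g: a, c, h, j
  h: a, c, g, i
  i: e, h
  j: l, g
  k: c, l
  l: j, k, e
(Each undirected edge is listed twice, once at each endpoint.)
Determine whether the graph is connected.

No

Component: {b, d, f}
Component: {a, c, e, g, h, i, j, k, l}
No edge joins these 2 groups, so the graph is disconnected.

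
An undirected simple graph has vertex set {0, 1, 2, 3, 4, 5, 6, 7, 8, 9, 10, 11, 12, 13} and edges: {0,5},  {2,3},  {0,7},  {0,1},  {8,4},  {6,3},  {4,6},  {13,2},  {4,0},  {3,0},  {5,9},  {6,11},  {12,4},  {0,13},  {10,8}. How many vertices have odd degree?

8

Degrees: 0:6, 1:1, 2:2, 3:3, 4:4, 5:2, 6:3, 7:1, 8:2, 9:1, 10:1, 11:1, 12:1, 13:2
Odd-degree vertices: 1, 3, 6, 7, 9, 10, 11, 12.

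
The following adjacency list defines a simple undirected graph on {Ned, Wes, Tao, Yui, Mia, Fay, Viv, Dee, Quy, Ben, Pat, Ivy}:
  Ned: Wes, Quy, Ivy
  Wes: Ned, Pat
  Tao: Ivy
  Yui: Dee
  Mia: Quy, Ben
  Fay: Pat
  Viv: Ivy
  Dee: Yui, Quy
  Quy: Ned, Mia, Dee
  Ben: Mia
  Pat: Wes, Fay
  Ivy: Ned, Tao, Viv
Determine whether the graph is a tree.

Yes

|V| = 12, |E| = 11.
Connected and |E| = |V| - 1, which characterizes a tree.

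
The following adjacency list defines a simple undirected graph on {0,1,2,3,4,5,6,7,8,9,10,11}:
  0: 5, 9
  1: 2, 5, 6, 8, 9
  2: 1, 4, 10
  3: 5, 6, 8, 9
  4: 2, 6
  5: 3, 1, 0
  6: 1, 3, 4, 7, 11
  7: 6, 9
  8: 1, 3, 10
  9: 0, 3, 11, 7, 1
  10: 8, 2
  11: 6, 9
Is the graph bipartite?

Color {2, 5, 6, 8, 9} black and {0, 1, 3, 4, 7, 10, 11} white. No edge joins two same-colored vertices, so the graph is bipartite.

Yes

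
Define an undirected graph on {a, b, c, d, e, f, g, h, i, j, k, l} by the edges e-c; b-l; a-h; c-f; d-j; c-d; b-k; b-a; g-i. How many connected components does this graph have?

Component: {g, i}
Component: {a, b, h, k, l}
Component: {c, d, e, f, j}

3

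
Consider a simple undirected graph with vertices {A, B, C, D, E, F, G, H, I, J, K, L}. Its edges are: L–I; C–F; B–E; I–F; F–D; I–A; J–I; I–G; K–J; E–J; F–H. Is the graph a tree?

|V| = 12, |E| = 11.
It is connected with exactly 11 edges, hence acyclic — it is a tree.

Yes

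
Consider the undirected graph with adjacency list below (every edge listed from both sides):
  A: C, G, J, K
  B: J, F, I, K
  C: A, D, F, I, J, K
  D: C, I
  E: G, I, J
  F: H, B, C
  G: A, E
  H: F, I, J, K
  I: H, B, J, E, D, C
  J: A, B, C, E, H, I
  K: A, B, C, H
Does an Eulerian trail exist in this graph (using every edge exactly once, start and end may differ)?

Yes

Degrees: A:4, B:4, C:6, D:2, E:3, F:3, G:2, H:4, I:6, J:6, K:4
Odd-degree vertices: E, F (2 total).
With 2 odd-degree vertices and all edges in one connected piece, an Eulerian trail exists (from E to F).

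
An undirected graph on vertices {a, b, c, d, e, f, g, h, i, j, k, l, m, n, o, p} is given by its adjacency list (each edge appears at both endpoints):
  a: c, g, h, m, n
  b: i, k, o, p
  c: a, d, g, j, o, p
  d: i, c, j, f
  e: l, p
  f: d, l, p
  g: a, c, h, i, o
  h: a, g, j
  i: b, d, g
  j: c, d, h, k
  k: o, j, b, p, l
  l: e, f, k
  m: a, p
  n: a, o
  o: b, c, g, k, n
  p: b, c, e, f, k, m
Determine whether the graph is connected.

Yes

Starting from a and exploring outward reaches every vertex (a, c, n, m, g, h, j, p, d, o, i, k, f, b, e, l); the graph is connected.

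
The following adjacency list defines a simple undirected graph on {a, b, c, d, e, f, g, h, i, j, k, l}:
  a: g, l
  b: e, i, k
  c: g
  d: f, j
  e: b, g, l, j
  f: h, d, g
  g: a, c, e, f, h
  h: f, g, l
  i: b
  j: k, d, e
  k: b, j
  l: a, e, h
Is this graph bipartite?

The cycle f-g-h-f has length 3, which is odd, so the graph is not bipartite.

No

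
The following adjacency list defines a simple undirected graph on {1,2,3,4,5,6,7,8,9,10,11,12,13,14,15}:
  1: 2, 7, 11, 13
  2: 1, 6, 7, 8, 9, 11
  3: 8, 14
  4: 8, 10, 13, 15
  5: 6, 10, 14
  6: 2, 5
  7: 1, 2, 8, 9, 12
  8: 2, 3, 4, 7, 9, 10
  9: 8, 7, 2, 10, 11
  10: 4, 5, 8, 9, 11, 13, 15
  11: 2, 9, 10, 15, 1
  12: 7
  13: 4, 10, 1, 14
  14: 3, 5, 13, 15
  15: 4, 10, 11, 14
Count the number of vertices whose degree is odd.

6

Degrees: 1:4, 2:6, 3:2, 4:4, 5:3, 6:2, 7:5, 8:6, 9:5, 10:7, 11:5, 12:1, 13:4, 14:4, 15:4
Odd-degree vertices: 5, 7, 9, 10, 11, 12.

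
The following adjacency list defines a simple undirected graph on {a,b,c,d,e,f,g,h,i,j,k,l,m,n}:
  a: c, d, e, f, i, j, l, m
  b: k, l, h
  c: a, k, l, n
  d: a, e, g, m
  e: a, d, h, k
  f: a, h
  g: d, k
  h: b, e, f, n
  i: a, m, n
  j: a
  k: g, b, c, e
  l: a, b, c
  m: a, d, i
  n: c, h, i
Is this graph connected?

Yes

A breadth-first search from a visits a, c, i, j, d, l, e, m, f, k, n, g, b, h — all 14 vertices — so the graph is connected.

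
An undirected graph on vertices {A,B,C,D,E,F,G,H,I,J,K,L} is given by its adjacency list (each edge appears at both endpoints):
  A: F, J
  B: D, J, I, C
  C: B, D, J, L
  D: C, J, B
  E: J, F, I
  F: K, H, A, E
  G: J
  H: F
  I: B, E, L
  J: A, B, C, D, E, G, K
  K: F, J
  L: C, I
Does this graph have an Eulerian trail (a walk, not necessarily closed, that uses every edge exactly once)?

Degrees: A:2, B:4, C:4, D:3, E:3, F:4, G:1, H:1, I:3, J:7, K:2, L:2
Odd-degree vertices: D, E, G, H, I, J (6 total).
An Eulerian trail requires 0 or 2 odd-degree vertices; here there are 6.

No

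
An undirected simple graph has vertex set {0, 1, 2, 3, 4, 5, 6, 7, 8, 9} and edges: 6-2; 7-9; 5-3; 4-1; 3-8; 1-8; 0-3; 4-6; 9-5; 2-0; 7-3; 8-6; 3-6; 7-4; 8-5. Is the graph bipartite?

5-8-3-5 is an odd cycle (length 3), and a bipartite graph can contain only even cycles.

No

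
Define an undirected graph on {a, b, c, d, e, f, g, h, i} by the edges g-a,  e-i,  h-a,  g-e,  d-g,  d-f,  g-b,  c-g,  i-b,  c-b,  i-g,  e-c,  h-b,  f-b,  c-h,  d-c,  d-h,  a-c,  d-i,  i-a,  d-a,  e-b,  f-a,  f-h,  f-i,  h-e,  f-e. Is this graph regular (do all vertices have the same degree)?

Yes

Degrees: a:6, b:6, c:6, d:6, e:6, f:6, g:6, h:6, i:6
All degrees equal 6; the graph is regular.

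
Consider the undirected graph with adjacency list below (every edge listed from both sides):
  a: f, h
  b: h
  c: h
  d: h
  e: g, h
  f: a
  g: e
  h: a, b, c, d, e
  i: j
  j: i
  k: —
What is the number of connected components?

Component: {k}
Component: {i, j}
Component: {a, b, c, d, e, f, g, h}

3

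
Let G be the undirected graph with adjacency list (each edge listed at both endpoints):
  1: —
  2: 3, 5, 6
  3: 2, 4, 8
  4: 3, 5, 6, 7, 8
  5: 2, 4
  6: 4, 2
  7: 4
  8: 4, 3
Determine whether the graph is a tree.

No

The graph has 8 vertices and 9 edges.
It is not connected, so it is not a tree.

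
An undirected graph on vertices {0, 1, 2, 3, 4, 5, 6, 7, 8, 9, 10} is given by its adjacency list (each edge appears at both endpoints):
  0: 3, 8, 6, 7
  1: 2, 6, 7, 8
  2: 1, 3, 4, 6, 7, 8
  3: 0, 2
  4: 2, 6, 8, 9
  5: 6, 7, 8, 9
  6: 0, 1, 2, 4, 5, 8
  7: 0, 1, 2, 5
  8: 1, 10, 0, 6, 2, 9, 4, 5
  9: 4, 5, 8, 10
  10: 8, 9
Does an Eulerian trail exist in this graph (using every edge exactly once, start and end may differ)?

Yes

Degrees: 0:4, 1:4, 2:6, 3:2, 4:4, 5:4, 6:6, 7:4, 8:8, 9:4, 10:2
Odd-degree vertices: none (0 total).
The non-isolated vertices are connected and exactly 0 have odd degree, so an Eulerian trail exists.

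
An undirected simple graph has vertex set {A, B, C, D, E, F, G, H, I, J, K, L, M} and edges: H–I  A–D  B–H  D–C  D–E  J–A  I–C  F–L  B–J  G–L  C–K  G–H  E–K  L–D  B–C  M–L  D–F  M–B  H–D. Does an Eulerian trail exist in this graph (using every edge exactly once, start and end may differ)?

Yes

Degrees: A:2, B:4, C:4, D:6, E:2, F:2, G:2, H:4, I:2, J:2, K:2, L:4, M:2
Odd-degree vertices: none (0 total).
The non-isolated vertices are connected and exactly 0 have odd degree, so an Eulerian trail exists.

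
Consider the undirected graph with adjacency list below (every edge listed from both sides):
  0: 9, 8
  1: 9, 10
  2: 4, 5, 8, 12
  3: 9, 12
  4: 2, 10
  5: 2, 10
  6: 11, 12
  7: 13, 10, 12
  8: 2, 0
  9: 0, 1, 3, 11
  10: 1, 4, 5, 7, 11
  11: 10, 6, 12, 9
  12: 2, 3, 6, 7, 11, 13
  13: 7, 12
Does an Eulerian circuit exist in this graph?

Degrees: 0:2, 1:2, 2:4, 3:2, 4:2, 5:2, 6:2, 7:3, 8:2, 9:4, 10:5, 11:4, 12:6, 13:2
7, 10 have odd degree; an Eulerian circuit needs every degree to be even, so none exists.

No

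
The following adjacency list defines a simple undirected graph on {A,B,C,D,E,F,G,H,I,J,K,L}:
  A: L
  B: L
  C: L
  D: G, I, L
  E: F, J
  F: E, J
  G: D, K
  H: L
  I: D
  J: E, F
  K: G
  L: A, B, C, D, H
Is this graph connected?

Component: {E, F, J}
Component: {A, B, C, D, G, H, I, K, L}
No edge joins these 2 groups, so the graph is disconnected.

No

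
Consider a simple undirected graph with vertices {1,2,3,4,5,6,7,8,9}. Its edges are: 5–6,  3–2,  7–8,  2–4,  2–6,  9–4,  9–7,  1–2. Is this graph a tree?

|V| = 9, |E| = 8.
It is connected with exactly 8 edges, hence acyclic — it is a tree.

Yes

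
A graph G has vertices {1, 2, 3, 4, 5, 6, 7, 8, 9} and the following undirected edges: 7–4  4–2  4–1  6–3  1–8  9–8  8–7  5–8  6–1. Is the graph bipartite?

Yes

A valid 2-coloring puts {4, 6, 8} on one side and {1, 2, 3, 5, 7, 9} on the other; every edge crosses between the two sides.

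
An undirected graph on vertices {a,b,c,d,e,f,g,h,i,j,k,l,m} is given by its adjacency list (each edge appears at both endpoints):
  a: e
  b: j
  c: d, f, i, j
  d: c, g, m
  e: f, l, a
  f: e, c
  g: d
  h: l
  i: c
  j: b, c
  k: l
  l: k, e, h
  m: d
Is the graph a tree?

Yes

|V| = 13, |E| = 12.
Connected and |E| = |V| - 1, which characterizes a tree.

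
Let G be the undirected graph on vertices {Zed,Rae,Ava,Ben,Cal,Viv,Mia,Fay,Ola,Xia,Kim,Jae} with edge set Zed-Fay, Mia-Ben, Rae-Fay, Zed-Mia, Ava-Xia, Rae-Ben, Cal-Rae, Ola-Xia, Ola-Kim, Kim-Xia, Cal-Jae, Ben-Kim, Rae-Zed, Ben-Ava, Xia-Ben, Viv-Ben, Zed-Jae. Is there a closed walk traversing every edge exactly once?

Degrees: Zed:4, Rae:4, Ava:2, Ben:6, Cal:2, Viv:1, Mia:2, Fay:2, Ola:2, Xia:4, Kim:3, Jae:2
Viv, Kim have odd degree; an Eulerian circuit needs every degree to be even, so none exists.

No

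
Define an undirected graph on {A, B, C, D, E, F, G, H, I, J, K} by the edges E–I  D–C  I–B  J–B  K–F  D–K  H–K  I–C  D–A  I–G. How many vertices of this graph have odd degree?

Degrees: A:1, B:2, C:2, D:3, E:1, F:1, G:1, H:1, I:4, J:1, K:3
Odd-degree vertices: A, D, E, F, G, H, J, K.

8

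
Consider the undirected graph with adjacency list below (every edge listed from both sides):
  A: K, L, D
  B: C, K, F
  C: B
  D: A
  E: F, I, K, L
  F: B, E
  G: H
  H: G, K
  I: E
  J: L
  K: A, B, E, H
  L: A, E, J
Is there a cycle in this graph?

Yes

The graph has 12 vertices, 13 edges, and 1 connected component.
Since 13 > 12 - 1, a cycle must exist; for instance A-K-E-L-A.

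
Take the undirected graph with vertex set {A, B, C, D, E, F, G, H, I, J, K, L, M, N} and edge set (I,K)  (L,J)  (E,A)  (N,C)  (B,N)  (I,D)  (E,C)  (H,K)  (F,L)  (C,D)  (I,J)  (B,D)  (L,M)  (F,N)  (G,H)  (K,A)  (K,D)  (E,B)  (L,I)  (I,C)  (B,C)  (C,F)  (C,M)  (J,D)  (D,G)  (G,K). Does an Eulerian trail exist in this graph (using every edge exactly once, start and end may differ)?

No

Degrees: A:2, B:4, C:7, D:6, E:3, F:3, G:3, H:2, I:5, J:3, K:5, L:4, M:2, N:3
Odd-degree vertices: C, E, F, G, I, J, K, N (8 total).
An Eulerian trail requires 0 or 2 odd-degree vertices; here there are 8.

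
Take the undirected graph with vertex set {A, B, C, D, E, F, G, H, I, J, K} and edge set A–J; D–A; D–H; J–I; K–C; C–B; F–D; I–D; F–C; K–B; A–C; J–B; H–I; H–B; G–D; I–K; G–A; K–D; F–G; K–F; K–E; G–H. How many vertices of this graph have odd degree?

Degrees: A:4, B:4, C:4, D:6, E:1, F:4, G:4, H:4, I:4, J:3, K:6
Odd-degree vertices: E, J.

2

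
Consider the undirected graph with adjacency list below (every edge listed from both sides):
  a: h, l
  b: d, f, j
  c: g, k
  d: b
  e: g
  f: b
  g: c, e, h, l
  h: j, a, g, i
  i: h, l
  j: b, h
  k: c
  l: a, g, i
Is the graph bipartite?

Partition the vertices as {b, c, e, h, l} vs {a, d, f, g, i, j, k}. Each listed edge has one endpoint in each part, so the graph is bipartite.

Yes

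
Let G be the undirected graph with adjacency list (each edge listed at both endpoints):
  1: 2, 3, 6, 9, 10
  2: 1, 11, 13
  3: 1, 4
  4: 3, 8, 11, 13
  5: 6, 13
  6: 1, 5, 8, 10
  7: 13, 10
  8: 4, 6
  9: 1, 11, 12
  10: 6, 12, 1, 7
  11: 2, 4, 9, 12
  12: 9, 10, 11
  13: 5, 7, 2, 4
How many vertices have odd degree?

4

Degrees: 1:5, 2:3, 3:2, 4:4, 5:2, 6:4, 7:2, 8:2, 9:3, 10:4, 11:4, 12:3, 13:4
Odd-degree vertices: 1, 2, 9, 12.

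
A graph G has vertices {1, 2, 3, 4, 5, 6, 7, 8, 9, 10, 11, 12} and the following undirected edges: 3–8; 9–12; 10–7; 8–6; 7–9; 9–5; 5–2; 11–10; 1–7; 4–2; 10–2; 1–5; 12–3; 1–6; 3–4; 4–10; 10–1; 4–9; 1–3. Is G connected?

A breadth-first search from 1 visits 1, 10, 6, 3, 5, 7, 11, 2, 4, 8, 12, 9 — all 12 vertices — so the graph is connected.

Yes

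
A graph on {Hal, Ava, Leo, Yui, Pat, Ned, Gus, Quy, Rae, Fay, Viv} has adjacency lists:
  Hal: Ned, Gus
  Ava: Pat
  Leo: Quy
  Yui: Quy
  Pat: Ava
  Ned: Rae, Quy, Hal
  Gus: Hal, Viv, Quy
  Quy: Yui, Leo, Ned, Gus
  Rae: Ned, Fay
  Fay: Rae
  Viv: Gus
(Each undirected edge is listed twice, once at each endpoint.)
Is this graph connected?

No

Component: {Ava, Pat}
Component: {Hal, Leo, Yui, Ned, Gus, Quy, Rae, Fay, Viv}
No edge joins these 2 groups, so the graph is disconnected.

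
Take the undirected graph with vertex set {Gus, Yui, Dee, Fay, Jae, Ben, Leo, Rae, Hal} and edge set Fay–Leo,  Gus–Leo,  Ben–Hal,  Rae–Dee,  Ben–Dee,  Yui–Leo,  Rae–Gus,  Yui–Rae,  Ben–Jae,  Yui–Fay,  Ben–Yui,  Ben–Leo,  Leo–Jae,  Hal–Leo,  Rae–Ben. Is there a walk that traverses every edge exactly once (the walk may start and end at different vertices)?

Yes

Degrees: Gus:2, Yui:4, Dee:2, Fay:2, Jae:2, Ben:6, Leo:6, Rae:4, Hal:2
Odd-degree vertices: none (0 total).
The non-isolated vertices are connected and exactly 0 have odd degree, so an Eulerian trail exists.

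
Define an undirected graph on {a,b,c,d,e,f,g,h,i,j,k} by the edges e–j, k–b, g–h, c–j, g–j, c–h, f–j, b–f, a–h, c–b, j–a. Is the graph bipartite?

Yes

A valid 2-coloring puts {b, d, h, i, j} on one side and {a, c, e, f, g, k} on the other; every edge crosses between the two sides.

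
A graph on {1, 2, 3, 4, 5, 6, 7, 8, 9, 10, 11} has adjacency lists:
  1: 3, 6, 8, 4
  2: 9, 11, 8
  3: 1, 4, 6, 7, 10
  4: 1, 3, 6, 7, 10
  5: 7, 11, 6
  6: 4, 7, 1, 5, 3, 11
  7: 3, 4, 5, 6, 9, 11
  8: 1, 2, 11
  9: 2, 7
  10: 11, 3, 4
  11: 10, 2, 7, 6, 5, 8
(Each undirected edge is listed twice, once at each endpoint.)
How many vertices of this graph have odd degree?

6

Degrees: 1:4, 2:3, 3:5, 4:5, 5:3, 6:6, 7:6, 8:3, 9:2, 10:3, 11:6
Odd-degree vertices: 2, 3, 4, 5, 8, 10.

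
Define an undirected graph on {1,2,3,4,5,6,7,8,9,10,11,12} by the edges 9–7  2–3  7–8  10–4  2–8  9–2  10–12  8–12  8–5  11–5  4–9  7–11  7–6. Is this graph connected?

No

Component: {1}
Component: {2, 3, 4, 5, 6, 7, 8, 9, 10, 11, 12}
No edge joins these 2 groups, so the graph is disconnected.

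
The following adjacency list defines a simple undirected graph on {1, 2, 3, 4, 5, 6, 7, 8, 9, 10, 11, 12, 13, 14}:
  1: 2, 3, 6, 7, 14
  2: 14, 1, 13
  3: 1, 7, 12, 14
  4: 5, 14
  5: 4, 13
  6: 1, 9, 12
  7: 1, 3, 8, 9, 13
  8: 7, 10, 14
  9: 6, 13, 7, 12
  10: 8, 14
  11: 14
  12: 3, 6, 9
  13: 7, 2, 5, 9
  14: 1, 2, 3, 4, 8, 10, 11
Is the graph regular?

No

Degrees: 1:5, 2:3, 3:4, 4:2, 5:2, 6:3, 7:5, 8:3, 9:4, 10:2, 11:1, 12:3, 13:4, 14:7
Vertex 11 has degree 1 while 14 has degree 7, so the graph is not regular.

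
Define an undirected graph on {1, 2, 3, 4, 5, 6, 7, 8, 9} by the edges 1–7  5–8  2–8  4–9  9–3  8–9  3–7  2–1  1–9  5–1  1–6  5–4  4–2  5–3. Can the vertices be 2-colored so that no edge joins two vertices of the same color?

Partition the vertices as {2, 5, 6, 7, 9} vs {1, 3, 4, 8}. Each listed edge has one endpoint in each part, so the graph is bipartite.

Yes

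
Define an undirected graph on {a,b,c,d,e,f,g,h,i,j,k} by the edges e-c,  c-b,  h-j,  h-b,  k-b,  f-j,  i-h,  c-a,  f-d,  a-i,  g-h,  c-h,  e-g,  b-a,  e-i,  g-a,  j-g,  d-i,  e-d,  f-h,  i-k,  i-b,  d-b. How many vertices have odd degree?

Degrees: a:4, b:6, c:4, d:4, e:4, f:3, g:4, h:6, i:6, j:3, k:2
Odd-degree vertices: f, j.

2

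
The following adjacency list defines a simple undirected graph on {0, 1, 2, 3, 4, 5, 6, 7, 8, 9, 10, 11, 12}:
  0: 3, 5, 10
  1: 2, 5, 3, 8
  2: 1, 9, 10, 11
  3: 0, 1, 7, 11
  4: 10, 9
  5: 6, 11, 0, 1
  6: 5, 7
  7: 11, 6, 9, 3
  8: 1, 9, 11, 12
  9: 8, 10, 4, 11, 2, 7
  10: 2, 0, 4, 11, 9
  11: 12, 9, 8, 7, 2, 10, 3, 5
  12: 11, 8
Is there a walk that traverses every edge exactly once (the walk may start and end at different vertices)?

Yes

Degrees: 0:3, 1:4, 2:4, 3:4, 4:2, 5:4, 6:2, 7:4, 8:4, 9:6, 10:5, 11:8, 12:2
Odd-degree vertices: 0, 10 (2 total).
With 2 odd-degree vertices and all edges in one connected piece, an Eulerian trail exists (from 0 to 10).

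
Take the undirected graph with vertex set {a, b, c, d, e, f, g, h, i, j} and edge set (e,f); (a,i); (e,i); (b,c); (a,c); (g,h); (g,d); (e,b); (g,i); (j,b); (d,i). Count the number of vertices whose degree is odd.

6

Degrees: a:2, b:3, c:2, d:2, e:3, f:1, g:3, h:1, i:4, j:1
Odd-degree vertices: b, e, f, g, h, j.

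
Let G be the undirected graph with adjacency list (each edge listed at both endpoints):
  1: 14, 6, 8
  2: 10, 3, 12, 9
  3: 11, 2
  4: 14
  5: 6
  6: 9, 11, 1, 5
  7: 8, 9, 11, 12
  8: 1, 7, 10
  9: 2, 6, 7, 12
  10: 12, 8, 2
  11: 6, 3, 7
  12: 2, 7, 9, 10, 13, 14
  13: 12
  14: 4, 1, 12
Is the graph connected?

A breadth-first search from 1 visits 1, 8, 14, 6, 7, 10, 4, 12, 11, 5, 9, 2, 13, 3 — all 14 vertices — so the graph is connected.

Yes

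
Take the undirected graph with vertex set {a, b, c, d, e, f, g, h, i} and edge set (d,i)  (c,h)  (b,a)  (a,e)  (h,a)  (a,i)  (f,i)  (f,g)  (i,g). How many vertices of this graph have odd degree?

4

Degrees: a:4, b:1, c:1, d:1, e:1, f:2, g:2, h:2, i:4
Odd-degree vertices: b, c, d, e.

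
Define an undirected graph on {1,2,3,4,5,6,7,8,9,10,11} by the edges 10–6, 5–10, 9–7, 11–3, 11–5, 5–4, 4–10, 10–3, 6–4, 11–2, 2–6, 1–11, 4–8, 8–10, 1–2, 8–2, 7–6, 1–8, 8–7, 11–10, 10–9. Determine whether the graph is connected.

A breadth-first search from 1 visits 1, 8, 11, 2, 10, 7, 4, 5, 3, 6, 9 — all 11 vertices — so the graph is connected.

Yes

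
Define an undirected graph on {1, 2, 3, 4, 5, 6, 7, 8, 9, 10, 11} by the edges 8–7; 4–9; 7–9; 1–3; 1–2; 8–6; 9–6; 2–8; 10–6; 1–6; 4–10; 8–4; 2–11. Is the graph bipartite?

Yes

Color {2, 3, 4, 5, 6, 7} black and {1, 8, 9, 10, 11} white. No edge joins two same-colored vertices, so the graph is bipartite.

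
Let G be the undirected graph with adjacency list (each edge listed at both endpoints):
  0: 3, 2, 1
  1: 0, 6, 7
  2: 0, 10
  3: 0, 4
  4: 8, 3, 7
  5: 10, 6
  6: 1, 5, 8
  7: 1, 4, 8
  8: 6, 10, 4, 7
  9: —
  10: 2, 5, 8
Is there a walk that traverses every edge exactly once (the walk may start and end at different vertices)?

Degrees: 0:3, 1:3, 2:2, 3:2, 4:3, 5:2, 6:3, 7:3, 8:4, 9:0, 10:3
Odd-degree vertices: 0, 1, 4, 6, 7, 10 (6 total).
An Eulerian trail requires 0 or 2 odd-degree vertices; here there are 6.

No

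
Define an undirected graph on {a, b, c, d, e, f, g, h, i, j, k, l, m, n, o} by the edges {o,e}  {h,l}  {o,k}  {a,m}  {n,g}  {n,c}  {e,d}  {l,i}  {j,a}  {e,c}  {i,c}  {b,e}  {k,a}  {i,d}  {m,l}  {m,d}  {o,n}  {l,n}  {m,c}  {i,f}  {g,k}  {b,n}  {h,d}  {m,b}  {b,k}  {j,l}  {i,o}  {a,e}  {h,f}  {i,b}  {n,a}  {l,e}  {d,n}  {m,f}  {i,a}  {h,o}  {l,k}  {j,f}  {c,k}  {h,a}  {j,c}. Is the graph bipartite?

Partition the vertices as {e, h, i, j, k, m, n} vs {a, b, c, d, f, g, l, o}. Each listed edge has one endpoint in each part, so the graph is bipartite.

Yes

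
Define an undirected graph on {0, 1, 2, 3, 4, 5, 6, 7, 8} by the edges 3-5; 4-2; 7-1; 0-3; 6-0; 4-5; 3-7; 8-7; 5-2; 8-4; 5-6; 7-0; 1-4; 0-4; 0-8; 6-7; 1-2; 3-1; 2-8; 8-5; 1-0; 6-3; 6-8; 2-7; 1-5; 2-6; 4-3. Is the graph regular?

Yes

Degrees: 0:6, 1:6, 2:6, 3:6, 4:6, 5:6, 6:6, 7:6, 8:6
Every vertex has degree 6, so the graph is 6-regular.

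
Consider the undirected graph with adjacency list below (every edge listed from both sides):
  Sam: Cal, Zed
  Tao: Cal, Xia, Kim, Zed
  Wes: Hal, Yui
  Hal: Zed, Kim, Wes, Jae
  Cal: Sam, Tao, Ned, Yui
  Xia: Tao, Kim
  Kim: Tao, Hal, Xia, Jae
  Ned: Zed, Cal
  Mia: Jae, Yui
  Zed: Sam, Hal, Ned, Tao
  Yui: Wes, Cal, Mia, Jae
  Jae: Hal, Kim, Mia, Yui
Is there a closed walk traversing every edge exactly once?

Degrees: Sam:2, Tao:4, Wes:2, Hal:4, Cal:4, Xia:2, Kim:4, Ned:2, Mia:2, Zed:4, Yui:4, Jae:4
All degrees are even and the non-isolated vertices are connected — an Eulerian circuit exists.

Yes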